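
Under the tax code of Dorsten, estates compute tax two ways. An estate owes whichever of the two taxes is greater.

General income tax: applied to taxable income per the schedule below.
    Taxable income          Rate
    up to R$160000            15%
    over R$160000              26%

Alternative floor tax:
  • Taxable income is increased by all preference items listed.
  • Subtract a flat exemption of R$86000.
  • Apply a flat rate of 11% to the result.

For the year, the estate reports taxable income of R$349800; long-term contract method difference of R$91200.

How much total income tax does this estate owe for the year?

R$73348

General income tax:
  R$160000 × 15% = R$24000
  R$189800 × 26% = R$49348
  → R$73348

Alternative floor tax:
  Adjusted income: R$349800 + R$91200 = R$441000
  Less exemption R$86000 → base R$355000
  R$355000 × 11% = R$39050

R$73348 > R$39050, so the general income tax governs.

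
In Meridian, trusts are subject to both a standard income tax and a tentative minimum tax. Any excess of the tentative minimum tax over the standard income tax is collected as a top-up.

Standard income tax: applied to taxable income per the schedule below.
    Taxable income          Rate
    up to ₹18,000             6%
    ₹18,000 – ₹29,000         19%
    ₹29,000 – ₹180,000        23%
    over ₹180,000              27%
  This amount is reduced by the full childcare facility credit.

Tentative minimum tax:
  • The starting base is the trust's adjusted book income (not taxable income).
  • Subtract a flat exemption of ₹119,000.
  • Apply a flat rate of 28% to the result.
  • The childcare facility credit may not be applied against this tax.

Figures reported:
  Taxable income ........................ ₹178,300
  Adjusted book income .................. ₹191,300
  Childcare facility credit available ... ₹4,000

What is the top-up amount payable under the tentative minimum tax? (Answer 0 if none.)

Standard income tax:
  ₹18,000 × 6% = ₹1,080
  ₹11,000 × 19% = ₹2,090
  ₹149,300 × 23% = ₹34,339
  → ₹37,509
  Less childcare facility credit ₹4,000 → ₹33,509

Tentative minimum tax:
  Base (adjusted book income): ₹191,300
  Less exemption ₹119,000 → base ₹72,300
  ₹72,300 × 28% = ₹20,244

₹20,244 ≤ ₹33,509, so no add-on is due.

₹0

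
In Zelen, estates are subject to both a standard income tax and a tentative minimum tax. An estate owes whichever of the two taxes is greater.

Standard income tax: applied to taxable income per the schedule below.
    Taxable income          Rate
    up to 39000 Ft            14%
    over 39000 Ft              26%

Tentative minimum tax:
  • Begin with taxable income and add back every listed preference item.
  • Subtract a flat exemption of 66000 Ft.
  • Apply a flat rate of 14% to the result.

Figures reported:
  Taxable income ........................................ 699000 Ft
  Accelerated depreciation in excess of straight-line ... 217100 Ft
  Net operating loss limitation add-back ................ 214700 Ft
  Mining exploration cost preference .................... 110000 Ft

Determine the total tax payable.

177060 Ft

Tentative minimum tax:
  Adjusted income: 699000 Ft + 217100 Ft + 214700 Ft + 110000 Ft = 1240800 Ft
  Less exemption 66000 Ft → base 1174800 Ft
  1174800 Ft × 14% = 164472 Ft

Standard income tax:
  39000 Ft × 14% = 5460 Ft
  660000 Ft × 26% = 171600 Ft
  → 177060 Ft

177060 Ft > 164472 Ft, so the standard income tax governs.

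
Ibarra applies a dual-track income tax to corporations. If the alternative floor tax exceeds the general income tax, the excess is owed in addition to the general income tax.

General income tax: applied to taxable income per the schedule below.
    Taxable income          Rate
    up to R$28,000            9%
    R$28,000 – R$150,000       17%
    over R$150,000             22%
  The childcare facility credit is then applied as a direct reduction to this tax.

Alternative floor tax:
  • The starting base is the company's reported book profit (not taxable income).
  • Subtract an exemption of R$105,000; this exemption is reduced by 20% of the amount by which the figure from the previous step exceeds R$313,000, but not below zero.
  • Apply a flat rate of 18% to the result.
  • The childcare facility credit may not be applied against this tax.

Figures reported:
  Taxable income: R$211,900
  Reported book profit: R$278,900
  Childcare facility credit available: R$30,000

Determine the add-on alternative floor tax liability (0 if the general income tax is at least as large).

R$24,424

Alternative floor tax:
  Base (reported book profit): R$278,900
  Exemption: R$278,900 ≤ R$313,000, so full R$105,000 applies
  Base: R$278,900 − R$105,000 = R$173,900
  R$173,900 × 18% = R$31,302

General income tax:
  R$28,000 × 9% = R$2,520
  R$122,000 × 17% = R$20,740
  R$61,900 × 22% = R$13,618
  → R$36,878
  Less childcare facility credit R$30,000 → R$6,878

Excess of alternative floor tax over general income tax: R$31,302 − R$6,878 = R$24,424.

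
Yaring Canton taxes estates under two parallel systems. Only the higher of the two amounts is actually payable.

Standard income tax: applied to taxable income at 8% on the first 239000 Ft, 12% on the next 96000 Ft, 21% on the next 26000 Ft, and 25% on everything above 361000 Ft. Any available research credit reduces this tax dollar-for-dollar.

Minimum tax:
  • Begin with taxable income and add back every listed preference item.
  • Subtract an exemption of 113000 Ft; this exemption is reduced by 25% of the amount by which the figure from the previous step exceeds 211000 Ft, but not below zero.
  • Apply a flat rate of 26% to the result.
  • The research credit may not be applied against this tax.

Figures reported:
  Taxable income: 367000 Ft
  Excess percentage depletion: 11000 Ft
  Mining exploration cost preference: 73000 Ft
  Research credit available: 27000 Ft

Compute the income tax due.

103480 Ft

Minimum tax:
  Adjusted income: 367000 Ft + 11000 Ft + 73000 Ft = 451000 Ft
  Exemption: 113000 Ft − 25% × (451000 Ft − 211000 Ft) = 113000 Ft − 60000 Ft = 53000 Ft
  Base: 451000 Ft − 53000 Ft = 398000 Ft
  398000 Ft × 26% = 103480 Ft

Standard income tax:
  239000 Ft × 8% = 19120 Ft
  96000 Ft × 12% = 11520 Ft
  26000 Ft × 21% = 5460 Ft
  6000 Ft × 25% = 1500 Ft
  → 37600 Ft
  Less research credit 27000 Ft → 10600 Ft

103480 Ft > 10600 Ft, so the minimum tax is the binding amount.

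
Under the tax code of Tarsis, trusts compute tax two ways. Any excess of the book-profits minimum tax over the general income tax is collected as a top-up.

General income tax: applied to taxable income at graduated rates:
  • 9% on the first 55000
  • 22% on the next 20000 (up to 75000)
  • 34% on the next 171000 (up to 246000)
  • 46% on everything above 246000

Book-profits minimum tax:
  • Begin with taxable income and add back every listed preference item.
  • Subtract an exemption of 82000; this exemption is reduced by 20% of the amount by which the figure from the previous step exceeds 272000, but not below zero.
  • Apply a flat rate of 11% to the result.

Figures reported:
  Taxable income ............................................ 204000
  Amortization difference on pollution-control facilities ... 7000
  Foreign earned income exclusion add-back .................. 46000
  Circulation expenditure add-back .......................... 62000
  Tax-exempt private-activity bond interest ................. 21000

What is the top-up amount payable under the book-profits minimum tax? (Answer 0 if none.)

General income tax:
  55000 × 9% = 4950
  20000 × 22% = 4400
  129000 × 34% = 43860
  → 53210

Book-profits minimum tax:
  Adjusted income: 204000 + 7000 + 46000 + 62000 + 21000 = 340000
  Exemption: 82000 − 20% × (340000 − 272000) = 82000 − 13600 = 68400
  Base: 340000 − 68400 = 271600
  271600 × 11% = 29876

29876 ≤ 53210, so no add-on is due.

0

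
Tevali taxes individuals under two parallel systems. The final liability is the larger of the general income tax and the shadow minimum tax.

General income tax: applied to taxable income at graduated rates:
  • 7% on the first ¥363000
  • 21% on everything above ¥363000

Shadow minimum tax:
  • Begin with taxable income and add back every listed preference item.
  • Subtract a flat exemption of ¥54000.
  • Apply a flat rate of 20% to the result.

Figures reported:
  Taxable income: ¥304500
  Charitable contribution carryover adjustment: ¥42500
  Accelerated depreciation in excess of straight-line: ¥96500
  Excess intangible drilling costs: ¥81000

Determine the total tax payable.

¥94100

Shadow minimum tax:
  Adjusted income: ¥304500 + ¥42500 + ¥96500 + ¥81000 = ¥524500
  Less exemption ¥54000 → base ¥470500
  ¥470500 × 20% = ¥94100

General income tax:
  ¥304500 × 7% = ¥21315

¥94100 > ¥21315, so the shadow minimum tax is the binding amount.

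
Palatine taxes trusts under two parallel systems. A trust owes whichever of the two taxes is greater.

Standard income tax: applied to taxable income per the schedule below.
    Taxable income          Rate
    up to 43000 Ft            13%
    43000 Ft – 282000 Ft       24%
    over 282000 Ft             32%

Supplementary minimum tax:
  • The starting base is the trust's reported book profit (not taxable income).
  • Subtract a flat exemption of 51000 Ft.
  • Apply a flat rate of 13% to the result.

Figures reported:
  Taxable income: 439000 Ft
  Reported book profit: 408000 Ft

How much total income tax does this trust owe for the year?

Supplementary minimum tax:
  Base (reported book profit): 408000 Ft
  Less exemption 51000 Ft → base 357000 Ft
  357000 Ft × 13% = 46410 Ft

Standard income tax:
  43000 Ft × 13% = 5590 Ft
  239000 Ft × 24% = 57360 Ft
  157000 Ft × 32% = 50240 Ft
  → 113190 Ft

113190 Ft > 46410 Ft, so the standard income tax governs.

113190 Ft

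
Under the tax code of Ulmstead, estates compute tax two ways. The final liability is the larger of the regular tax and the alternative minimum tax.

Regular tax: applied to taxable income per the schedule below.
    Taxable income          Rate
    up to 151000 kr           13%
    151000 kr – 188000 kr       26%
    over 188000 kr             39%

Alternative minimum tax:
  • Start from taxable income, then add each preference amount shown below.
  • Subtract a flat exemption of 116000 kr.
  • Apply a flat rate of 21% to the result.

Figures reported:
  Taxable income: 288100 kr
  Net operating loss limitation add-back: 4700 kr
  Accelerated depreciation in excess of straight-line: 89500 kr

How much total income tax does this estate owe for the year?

Regular tax:
  151000 kr × 13% = 19630 kr
  37000 kr × 26% = 9620 kr
  100100 kr × 39% = 39039 kr
  → 68289 kr

Alternative minimum tax:
  Adjusted income: 288100 kr + 4700 kr + 89500 kr = 382300 kr
  Less exemption 116000 kr → base 266300 kr
  266300 kr × 21% = 55923 kr

68289 kr > 55923 kr, so the regular tax governs.

68289 kr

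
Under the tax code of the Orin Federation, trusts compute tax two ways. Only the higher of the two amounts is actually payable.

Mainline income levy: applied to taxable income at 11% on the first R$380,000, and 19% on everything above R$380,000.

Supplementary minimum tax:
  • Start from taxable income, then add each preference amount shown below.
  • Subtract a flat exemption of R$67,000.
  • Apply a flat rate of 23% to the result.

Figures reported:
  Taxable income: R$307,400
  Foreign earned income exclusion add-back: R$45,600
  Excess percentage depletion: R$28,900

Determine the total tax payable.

Mainline income levy:
  R$307,400 × 11% = R$33,814

Supplementary minimum tax:
  Adjusted income: R$307,400 + R$45,600 + R$28,900 = R$381,900
  Less exemption R$67,000 → base R$314,900
  R$314,900 × 23% = R$72,427

R$72,427 > R$33,814, so the supplementary minimum tax is the binding amount.

R$72,427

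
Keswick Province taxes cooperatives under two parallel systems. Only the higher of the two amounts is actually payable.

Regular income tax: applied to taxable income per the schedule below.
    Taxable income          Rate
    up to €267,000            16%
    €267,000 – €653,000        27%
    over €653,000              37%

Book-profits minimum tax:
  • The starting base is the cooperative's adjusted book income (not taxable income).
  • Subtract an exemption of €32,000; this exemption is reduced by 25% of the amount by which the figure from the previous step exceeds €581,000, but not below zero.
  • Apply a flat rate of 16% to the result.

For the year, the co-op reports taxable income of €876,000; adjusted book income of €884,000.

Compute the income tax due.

Regular income tax:
  €267,000 × 16% = €42,720
  €386,000 × 27% = €104,220
  €223,000 × 37% = €82,510
  → €229,450

Book-profits minimum tax:
  Base (adjusted book income): €884,000
  Exemption: 25% × (€884,000 − €581,000) = €75,750 ≥ €32,000, so the exemption is fully phased out
  Base: €884,000 − €0 = €884,000
  €884,000 × 16% = €141,440

€229,450 > €141,440, so the regular income tax governs.

€229,450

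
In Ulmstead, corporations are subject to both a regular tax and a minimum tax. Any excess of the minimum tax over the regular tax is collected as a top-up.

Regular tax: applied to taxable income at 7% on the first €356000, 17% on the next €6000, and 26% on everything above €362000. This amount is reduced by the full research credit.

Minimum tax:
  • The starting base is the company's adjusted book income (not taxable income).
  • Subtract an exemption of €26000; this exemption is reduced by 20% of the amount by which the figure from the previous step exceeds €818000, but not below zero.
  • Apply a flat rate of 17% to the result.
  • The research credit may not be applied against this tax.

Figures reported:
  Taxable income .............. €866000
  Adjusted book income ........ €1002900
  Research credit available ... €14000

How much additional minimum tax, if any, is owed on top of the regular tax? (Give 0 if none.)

€27513

Minimum tax:
  Base (adjusted book income): €1002900
  Exemption: 20% × (€1002900 − €818000) = €36980 ≥ €26000, so the exemption is fully phased out
  Base: €1002900 − €0 = €1002900
  €1002900 × 17% = €170493

Regular tax:
  €356000 × 7% = €24920
  €6000 × 17% = €1020
  €504000 × 26% = €131040
  → €156980
  Less research credit €14000 → €142980

Excess of minimum tax over regular tax: €170493 − €142980 = €27513.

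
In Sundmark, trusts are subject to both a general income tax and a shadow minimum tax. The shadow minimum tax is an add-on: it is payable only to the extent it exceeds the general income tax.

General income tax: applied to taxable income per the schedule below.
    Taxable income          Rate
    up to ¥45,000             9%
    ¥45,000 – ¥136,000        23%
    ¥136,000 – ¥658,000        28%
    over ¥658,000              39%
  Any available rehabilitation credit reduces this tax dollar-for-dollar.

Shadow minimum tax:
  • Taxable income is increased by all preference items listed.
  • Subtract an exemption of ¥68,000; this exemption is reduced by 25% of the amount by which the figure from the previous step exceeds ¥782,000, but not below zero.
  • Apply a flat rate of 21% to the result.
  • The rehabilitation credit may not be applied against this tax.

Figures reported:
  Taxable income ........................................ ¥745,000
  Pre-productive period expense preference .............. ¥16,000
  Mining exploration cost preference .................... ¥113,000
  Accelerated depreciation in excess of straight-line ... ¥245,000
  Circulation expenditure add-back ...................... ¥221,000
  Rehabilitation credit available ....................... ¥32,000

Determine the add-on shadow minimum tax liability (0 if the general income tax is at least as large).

¥108,330

Shadow minimum tax:
  Adjusted income: ¥745,000 + ¥16,000 + ¥113,000 + ¥245,000 + ¥221,000 = ¥1,340,000
  Exemption: 25% × (¥1,340,000 − ¥782,000) = ¥139,500 ≥ ¥68,000, so the exemption is fully phased out
  Base: ¥1,340,000 − ¥0 = ¥1,340,000
  ¥1,340,000 × 21% = ¥281,400

General income tax:
  ¥45,000 × 9% = ¥4,050
  ¥91,000 × 23% = ¥20,930
  ¥522,000 × 28% = ¥146,160
  ¥87,000 × 39% = ¥33,930
  → ¥205,070
  Less rehabilitation credit ¥32,000 → ¥173,070

Excess of shadow minimum tax over general income tax: ¥281,400 − ¥173,070 = ¥108,330.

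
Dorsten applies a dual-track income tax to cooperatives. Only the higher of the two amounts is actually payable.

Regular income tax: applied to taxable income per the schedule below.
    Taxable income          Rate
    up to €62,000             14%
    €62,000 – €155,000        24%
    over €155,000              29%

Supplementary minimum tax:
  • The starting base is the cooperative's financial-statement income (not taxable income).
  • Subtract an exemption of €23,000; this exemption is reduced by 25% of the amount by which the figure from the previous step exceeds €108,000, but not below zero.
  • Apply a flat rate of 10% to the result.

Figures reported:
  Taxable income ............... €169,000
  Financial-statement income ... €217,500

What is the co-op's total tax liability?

Supplementary minimum tax:
  Base (financial-statement income): €217,500
  Exemption: 25% × (€217,500 − €108,000) = €27,375 ≥ €23,000, so the exemption is fully phased out
  Base: €217,500 − €0 = €217,500
  €217,500 × 10% = €21,750

Regular income tax:
  €62,000 × 14% = €8,680
  €93,000 × 24% = €22,320
  €14,000 × 29% = €4,060
  → €35,060

€35,060 > €21,750, so the regular income tax governs.

€35,060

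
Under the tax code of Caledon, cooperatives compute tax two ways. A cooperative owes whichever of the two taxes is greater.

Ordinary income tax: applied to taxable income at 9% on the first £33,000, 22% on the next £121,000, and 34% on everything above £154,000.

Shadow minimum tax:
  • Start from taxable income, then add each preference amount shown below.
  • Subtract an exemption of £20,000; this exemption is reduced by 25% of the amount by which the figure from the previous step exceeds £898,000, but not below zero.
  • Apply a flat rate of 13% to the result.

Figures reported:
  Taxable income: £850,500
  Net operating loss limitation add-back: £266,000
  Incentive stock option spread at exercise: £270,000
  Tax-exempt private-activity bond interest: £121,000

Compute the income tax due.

Shadow minimum tax:
  Adjusted income: £850,500 + £266,000 + £270,000 + £121,000 = £1,507,500
  Exemption: 25% × (£1,507,500 − £898,000) = £152,375 ≥ £20,000, so the exemption is fully phased out
  Base: £1,507,500 − £0 = £1,507,500
  £1,507,500 × 13% = £195,975

Ordinary income tax:
  £33,000 × 9% = £2,970
  £121,000 × 22% = £26,620
  £696,500 × 34% = £236,810
  → £266,400

£266,400 > £195,975, so the ordinary income tax governs.

£266,400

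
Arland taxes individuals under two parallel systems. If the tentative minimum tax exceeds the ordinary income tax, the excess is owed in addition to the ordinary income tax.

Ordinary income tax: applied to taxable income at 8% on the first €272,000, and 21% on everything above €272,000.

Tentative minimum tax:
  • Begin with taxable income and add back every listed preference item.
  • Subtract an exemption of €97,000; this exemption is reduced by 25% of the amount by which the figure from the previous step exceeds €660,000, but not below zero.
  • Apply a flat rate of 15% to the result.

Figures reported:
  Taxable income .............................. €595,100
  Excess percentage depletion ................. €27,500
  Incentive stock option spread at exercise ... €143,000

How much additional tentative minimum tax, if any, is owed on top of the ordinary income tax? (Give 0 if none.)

€14,639

Tentative minimum tax:
  Adjusted income: €595,100 + €27,500 + €143,000 = €765,600
  Exemption: €97,000 − 25% × (€765,600 − €660,000) = €97,000 − €26,400 = €70,600
  Base: €765,600 − €70,600 = €695,000
  €695,000 × 15% = €104,250

Ordinary income tax:
  €272,000 × 8% = €21,760
  €323,100 × 21% = €67,851
  → €89,611

Excess of tentative minimum tax over ordinary income tax: €104,250 − €89,611 = €14,639.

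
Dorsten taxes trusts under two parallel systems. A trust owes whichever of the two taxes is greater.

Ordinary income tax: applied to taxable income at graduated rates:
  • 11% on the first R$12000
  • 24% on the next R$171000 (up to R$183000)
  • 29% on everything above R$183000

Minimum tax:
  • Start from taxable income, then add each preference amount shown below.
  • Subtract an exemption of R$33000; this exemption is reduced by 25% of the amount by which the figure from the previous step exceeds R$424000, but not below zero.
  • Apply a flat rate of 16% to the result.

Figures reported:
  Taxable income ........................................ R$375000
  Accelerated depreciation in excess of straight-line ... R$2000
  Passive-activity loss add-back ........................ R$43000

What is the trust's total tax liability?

R$98040

Minimum tax:
  Adjusted income: R$375000 + R$2000 + R$43000 = R$420000
  Exemption: R$420000 ≤ R$424000, so full R$33000 applies
  Base: R$420000 − R$33000 = R$387000
  R$387000 × 16% = R$61920

Ordinary income tax:
  R$12000 × 11% = R$1320
  R$171000 × 24% = R$41040
  R$192000 × 29% = R$55680
  → R$98040

R$98040 > R$61920, so the ordinary income tax governs.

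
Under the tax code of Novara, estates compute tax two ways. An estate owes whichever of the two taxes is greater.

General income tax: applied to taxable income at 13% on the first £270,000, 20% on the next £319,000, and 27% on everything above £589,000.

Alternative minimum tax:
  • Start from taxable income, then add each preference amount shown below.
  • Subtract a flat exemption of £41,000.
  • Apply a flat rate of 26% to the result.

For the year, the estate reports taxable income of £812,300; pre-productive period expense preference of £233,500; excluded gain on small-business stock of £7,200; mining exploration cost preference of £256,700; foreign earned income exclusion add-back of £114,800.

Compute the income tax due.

Alternative minimum tax:
  Adjusted income: £812,300 + £233,500 + £7,200 + £256,700 + £114,800 = £1,424,500
  Less exemption £41,000 → base £1,383,500
  £1,383,500 × 26% = £359,710

General income tax:
  £270,000 × 13% = £35,100
  £319,000 × 20% = £63,800
  £223,300 × 27% = £60,291
  → £159,191

£359,710 > £159,191, so the alternative minimum tax is the binding amount.

£359,710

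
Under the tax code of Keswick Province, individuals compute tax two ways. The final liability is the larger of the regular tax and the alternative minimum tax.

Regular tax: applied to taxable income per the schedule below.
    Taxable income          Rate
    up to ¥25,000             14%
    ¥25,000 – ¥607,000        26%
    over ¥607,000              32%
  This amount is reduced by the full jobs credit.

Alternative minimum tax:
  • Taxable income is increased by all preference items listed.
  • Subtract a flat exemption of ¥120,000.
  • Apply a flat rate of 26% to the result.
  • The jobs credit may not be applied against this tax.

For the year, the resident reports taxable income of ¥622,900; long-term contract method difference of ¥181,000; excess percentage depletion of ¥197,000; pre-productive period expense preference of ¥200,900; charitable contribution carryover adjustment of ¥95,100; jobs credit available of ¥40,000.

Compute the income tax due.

¥305,994

Regular tax:
  ¥25,000 × 14% = ¥3,500
  ¥582,000 × 26% = ¥151,320
  ¥15,900 × 32% = ¥5,088
  → ¥159,908
  Less jobs credit ¥40,000 → ¥119,908

Alternative minimum tax:
  Adjusted income: ¥622,900 + ¥181,000 + ¥197,000 + ¥200,900 + ¥95,100 = ¥1,296,900
  Less exemption ¥120,000 → base ¥1,176,900
  ¥1,176,900 × 26% = ¥305,994

¥305,994 > ¥119,908, so the alternative minimum tax is the binding amount.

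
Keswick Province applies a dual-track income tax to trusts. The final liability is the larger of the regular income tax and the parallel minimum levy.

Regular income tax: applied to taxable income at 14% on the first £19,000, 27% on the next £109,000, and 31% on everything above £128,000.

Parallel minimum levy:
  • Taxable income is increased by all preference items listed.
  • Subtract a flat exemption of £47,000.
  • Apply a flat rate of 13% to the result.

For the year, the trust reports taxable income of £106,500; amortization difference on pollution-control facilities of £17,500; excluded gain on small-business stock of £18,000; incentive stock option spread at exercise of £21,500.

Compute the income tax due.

Regular income tax:
  £19,000 × 14% = £2,660
  £87,500 × 27% = £23,625
  → £26,285

Parallel minimum levy:
  Adjusted income: £106,500 + £17,500 + £18,000 + £21,500 = £163,500
  Less exemption £47,000 → base £116,500
  £116,500 × 13% = £15,145

£26,285 > £15,145, so the regular income tax governs.

£26,285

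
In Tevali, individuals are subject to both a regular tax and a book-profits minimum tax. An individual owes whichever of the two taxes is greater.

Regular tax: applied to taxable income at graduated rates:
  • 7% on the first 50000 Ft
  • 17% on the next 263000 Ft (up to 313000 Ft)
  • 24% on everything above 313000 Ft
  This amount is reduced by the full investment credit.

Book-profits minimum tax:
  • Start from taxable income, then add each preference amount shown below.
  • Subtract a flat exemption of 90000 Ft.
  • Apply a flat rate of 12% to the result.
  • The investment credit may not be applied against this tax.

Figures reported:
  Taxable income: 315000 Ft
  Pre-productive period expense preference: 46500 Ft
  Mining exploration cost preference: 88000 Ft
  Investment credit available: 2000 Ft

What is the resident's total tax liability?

46690 Ft

Book-profits minimum tax:
  Adjusted income: 315000 Ft + 46500 Ft + 88000 Ft = 449500 Ft
  Less exemption 90000 Ft → base 359500 Ft
  359500 Ft × 12% = 43140 Ft

Regular tax:
  50000 Ft × 7% = 3500 Ft
  263000 Ft × 17% = 44710 Ft
  2000 Ft × 24% = 480 Ft
  → 48690 Ft
  Less investment credit 2000 Ft → 46690 Ft

46690 Ft > 43140 Ft, so the regular tax governs.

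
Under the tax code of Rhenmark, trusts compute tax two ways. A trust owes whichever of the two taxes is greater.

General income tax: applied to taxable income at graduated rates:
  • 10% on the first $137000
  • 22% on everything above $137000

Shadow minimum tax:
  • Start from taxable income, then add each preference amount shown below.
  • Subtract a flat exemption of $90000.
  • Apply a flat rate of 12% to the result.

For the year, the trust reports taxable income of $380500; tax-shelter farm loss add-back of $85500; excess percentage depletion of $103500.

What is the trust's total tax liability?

Shadow minimum tax:
  Adjusted income: $380500 + $85500 + $103500 = $569500
  Less exemption $90000 → base $479500
  $479500 × 12% = $57540

General income tax:
  $137000 × 10% = $13700
  $243500 × 22% = $53570
  → $67270

$67270 > $57540, so the general income tax governs.

$67270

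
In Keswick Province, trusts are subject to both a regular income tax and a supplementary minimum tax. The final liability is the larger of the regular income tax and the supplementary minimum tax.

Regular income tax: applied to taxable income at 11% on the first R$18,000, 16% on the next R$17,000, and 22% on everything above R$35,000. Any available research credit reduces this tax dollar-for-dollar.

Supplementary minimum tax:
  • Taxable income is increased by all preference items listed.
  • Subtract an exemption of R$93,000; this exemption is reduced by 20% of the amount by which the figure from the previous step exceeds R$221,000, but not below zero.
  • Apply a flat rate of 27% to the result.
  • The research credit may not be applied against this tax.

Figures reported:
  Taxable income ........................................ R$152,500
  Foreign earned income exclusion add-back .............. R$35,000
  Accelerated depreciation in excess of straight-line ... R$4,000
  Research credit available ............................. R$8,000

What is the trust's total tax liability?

R$26,595

Supplementary minimum tax:
  Adjusted income: R$152,500 + R$35,000 + R$4,000 = R$191,500
  Exemption: R$191,500 ≤ R$221,000, so full R$93,000 applies
  Base: R$191,500 − R$93,000 = R$98,500
  R$98,500 × 27% = R$26,595

Regular income tax:
  R$18,000 × 11% = R$1,980
  R$17,000 × 16% = R$2,720
  R$117,500 × 22% = R$25,850
  → R$30,550
  Less research credit R$8,000 → R$22,550

R$26,595 > R$22,550, so the supplementary minimum tax is the binding amount.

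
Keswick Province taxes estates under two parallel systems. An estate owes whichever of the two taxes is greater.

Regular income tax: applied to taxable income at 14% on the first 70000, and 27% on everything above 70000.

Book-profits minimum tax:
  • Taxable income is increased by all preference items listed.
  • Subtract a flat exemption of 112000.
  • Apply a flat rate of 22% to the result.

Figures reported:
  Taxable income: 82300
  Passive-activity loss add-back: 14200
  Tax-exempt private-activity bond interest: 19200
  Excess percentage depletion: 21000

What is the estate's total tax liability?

13121

Regular income tax:
  70000 × 14% = 9800
  12300 × 27% = 3321
  → 13121

Book-profits minimum tax:
  Adjusted income: 82300 + 14200 + 19200 + 21000 = 136700
  Less exemption 112000 → base 24700
  24700 × 22% = 5434

13121 > 5434, so the regular income tax governs.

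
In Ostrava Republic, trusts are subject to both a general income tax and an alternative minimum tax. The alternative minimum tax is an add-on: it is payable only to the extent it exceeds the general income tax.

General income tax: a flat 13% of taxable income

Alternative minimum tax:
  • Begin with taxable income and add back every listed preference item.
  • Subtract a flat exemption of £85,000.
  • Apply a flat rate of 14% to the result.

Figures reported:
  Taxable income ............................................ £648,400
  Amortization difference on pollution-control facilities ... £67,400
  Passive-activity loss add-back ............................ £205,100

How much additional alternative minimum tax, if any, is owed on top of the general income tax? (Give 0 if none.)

£32,734

General income tax:
  £648,400 × 13% = £84,292

Alternative minimum tax:
  Adjusted income: £648,400 + £67,400 + £205,100 = £920,900
  Less exemption £85,000 → base £835,900
  £835,900 × 14% = £117,026

Excess of alternative minimum tax over general income tax: £117,026 − £84,292 = £32,734.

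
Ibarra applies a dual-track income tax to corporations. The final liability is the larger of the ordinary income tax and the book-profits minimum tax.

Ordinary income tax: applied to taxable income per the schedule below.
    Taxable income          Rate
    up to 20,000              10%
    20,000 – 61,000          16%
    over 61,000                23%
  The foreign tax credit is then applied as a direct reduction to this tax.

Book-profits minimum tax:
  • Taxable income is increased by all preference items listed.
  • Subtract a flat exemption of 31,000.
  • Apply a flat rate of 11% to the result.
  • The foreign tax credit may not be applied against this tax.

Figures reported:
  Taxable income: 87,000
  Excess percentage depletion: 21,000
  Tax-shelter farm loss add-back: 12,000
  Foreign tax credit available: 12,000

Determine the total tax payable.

9,790

Ordinary income tax:
  20,000 × 10% = 2,000
  41,000 × 16% = 6,560
  26,000 × 23% = 5,980
  → 14,540
  Less foreign tax credit 12,000 → 2,540

Book-profits minimum tax:
  Adjusted income: 87,000 + 21,000 + 12,000 = 120,000
  Less exemption 31,000 → base 89,000
  89,000 × 11% = 9,790

9,790 > 2,540, so the book-profits minimum tax is the binding amount.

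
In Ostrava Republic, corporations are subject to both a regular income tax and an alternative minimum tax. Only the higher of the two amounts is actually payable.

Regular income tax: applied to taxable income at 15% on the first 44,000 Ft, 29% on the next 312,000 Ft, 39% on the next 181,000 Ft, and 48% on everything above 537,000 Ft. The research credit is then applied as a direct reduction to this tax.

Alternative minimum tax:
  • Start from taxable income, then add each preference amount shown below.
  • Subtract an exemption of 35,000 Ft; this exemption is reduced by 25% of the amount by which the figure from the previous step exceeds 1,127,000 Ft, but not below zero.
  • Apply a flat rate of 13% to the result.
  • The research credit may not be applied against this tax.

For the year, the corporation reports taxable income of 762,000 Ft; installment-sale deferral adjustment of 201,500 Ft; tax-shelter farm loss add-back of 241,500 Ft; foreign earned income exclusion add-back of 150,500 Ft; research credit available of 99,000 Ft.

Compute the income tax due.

Regular income tax:
  44,000 Ft × 15% = 6,600 Ft
  312,000 Ft × 29% = 90,480 Ft
  181,000 Ft × 39% = 70,590 Ft
  225,000 Ft × 48% = 108,000 Ft
  → 275,670 Ft
  Less research credit 99,000 Ft → 176,670 Ft

Alternative minimum tax:
  Adjusted income: 762,000 Ft + 201,500 Ft + 241,500 Ft + 150,500 Ft = 1,355,500 Ft
  Exemption: 25% × (1,355,500 Ft − 1,127,000 Ft) = 57,125 Ft ≥ 35,000 Ft, so the exemption is fully phased out
  Base: 1,355,500 Ft − 0 Ft = 1,355,500 Ft
  1,355,500 Ft × 13% = 176,215 Ft

176,670 Ft > 176,215 Ft, so the regular income tax governs.

176,670 Ft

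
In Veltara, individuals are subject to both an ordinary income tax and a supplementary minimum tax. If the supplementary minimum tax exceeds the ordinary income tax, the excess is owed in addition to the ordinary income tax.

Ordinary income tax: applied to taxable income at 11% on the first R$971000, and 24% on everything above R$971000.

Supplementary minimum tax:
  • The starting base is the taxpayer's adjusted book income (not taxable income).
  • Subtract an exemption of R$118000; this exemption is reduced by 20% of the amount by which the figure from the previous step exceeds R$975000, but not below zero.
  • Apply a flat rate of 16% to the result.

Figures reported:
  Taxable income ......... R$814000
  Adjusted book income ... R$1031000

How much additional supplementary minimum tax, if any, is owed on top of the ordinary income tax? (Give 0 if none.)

Supplementary minimum tax:
  Base (adjusted book income): R$1031000
  Exemption: R$118000 − 20% × (R$1031000 − R$975000) = R$118000 − R$11200 = R$106800
  Base: R$1031000 − R$106800 = R$924200
  R$924200 × 16% = R$147872

Ordinary income tax:
  R$814000 × 11% = R$89540

Excess of supplementary minimum tax over ordinary income tax: R$147872 − R$89540 = R$58332.

R$58332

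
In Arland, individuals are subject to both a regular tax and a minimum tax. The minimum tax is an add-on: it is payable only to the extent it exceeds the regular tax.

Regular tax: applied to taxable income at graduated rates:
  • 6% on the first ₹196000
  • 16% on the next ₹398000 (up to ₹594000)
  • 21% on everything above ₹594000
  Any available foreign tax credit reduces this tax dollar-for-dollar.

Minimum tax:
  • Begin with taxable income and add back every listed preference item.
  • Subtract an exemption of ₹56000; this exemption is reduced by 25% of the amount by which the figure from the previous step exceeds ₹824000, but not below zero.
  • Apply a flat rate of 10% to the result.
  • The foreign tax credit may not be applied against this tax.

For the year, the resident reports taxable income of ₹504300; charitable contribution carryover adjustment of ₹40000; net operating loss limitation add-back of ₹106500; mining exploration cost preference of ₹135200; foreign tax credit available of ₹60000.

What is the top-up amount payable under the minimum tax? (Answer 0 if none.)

₹71912

Regular tax:
  ₹196000 × 6% = ₹11760
  ₹308300 × 16% = ₹49328
  → ₹61088
  Less foreign tax credit ₹60000 → ₹1088

Minimum tax:
  Adjusted income: ₹504300 + ₹40000 + ₹106500 + ₹135200 = ₹786000
  Exemption: ₹786000 ≤ ₹824000, so full ₹56000 applies
  Base: ₹786000 − ₹56000 = ₹730000
  ₹730000 × 10% = ₹73000

Excess of minimum tax over regular tax: ₹73000 − ₹1088 = ₹71912.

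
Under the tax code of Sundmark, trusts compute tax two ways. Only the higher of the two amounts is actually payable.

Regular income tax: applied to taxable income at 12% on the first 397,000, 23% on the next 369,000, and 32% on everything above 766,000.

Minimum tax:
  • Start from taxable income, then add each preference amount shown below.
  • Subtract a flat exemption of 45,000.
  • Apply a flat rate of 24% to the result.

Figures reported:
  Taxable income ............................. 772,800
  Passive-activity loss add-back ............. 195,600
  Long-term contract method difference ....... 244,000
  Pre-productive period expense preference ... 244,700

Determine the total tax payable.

Regular income tax:
  397,000 × 12% = 47,640
  369,000 × 23% = 84,870
  6,800 × 32% = 2,176
  → 134,686

Minimum tax:
  Adjusted income: 772,800 + 195,600 + 244,000 + 244,700 = 1,457,100
  Less exemption 45,000 → base 1,412,100
  1,412,100 × 24% = 338,904

338,904 > 134,686, so the minimum tax is the binding amount.

338,904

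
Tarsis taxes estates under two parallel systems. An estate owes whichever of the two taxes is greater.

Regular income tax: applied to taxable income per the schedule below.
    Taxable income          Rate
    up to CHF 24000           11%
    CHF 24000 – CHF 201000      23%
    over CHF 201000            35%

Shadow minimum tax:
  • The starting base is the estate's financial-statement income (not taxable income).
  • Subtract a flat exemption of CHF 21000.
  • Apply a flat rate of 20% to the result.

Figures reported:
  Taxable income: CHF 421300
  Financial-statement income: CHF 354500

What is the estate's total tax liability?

Regular income tax:
  CHF 24000 × 11% = CHF 2640
  CHF 177000 × 23% = CHF 40710
  CHF 220300 × 35% = CHF 77105
  → CHF 120455

Shadow minimum tax:
  Base (financial-statement income): CHF 354500
  Less exemption CHF 21000 → base CHF 333500
  CHF 333500 × 20% = CHF 66700

CHF 120455 > CHF 66700, so the regular income tax governs.

CHF 120455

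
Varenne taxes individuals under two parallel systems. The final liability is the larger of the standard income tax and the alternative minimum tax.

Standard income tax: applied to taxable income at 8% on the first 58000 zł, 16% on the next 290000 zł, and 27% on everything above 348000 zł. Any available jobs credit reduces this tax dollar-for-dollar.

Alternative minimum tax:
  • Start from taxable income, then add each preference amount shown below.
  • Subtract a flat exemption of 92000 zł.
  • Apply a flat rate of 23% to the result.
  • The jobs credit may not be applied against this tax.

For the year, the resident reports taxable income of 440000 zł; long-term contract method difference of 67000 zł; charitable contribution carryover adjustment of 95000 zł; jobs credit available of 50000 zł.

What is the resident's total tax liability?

117300 zł

Standard income tax:
  58000 zł × 8% = 4640 zł
  290000 zł × 16% = 46400 zł
  92000 zł × 27% = 24840 zł
  → 75880 zł
  Less jobs credit 50000 zł → 25880 zł

Alternative minimum tax:
  Adjusted income: 440000 zł + 67000 zł + 95000 zł = 602000 zł
  Less exemption 92000 zł → base 510000 zł
  510000 zł × 23% = 117300 zł

117300 zł > 25880 zł, so the alternative minimum tax is the binding amount.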